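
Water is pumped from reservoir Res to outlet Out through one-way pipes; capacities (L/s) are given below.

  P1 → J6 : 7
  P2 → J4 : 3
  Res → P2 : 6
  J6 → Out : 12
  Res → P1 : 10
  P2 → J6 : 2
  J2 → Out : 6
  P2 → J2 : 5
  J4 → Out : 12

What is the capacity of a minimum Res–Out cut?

Augment Res→P1→J6→Out: bottleneck 7, flow now 7.
Augment Res→P2→J6→Out: bottleneck 2, flow now 9.
Augment Res→P2→J2→Out: bottleneck 4, flow now 13.
No augmenting path remains; maximum flow = 13.
By max-flow min-cut, the minimum cut capacity equals the max flow.
In the residual graph, reachable from Res: {Res, P1}.
Min-cut edges: Res→P2 (6), P1→J6 (7); capacity 6 + 7 = 13.

13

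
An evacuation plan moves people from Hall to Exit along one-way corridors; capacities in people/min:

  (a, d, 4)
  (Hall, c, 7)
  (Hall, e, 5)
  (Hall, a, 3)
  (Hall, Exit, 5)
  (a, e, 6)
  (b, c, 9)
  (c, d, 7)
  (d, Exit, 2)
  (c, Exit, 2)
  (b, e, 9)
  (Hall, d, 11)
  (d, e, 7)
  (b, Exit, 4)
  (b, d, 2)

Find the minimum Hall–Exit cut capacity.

Augment Hall→Exit: bottleneck 5, flow now 5.
Augment Hall→c→Exit: bottleneck 2, flow now 7.
Augment Hall→d→Exit: bottleneck 2, flow now 9.
No augmenting path remains; maximum flow = 9.
By max-flow min-cut, the minimum cut capacity equals the max flow.
In the residual graph, reachable from Hall: {Hall, a, c, d, e}.
Min-cut edges: Hall→Exit (5), c→Exit (2), d→Exit (2); capacity 5 + 2 + 2 = 9.

9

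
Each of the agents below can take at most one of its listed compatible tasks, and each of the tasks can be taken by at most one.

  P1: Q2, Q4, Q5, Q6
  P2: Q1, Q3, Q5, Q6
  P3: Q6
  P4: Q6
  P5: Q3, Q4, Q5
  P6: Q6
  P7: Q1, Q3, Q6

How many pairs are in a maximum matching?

Unit-capacity flow: source→left, listed edges, right→sink; max matching = max flow.
Augmenting path P1→Q2 (+1); matched 1.
Augmenting path P2→Q1 (+1); matched 2.
Augmenting path P3→Q6 (+1); matched 3.
Augmenting path P5→Q3 (+1); matched 4.
Augmenting path P7→Q1→P2→Q5 (+1); matched 5.
No augmenting path remains; maximum matching = 5.
König certificate: {P1, P2, P5, P7, Q6} is a vertex cover of size 5 (every listed pair touches it), so no matching can be larger.

5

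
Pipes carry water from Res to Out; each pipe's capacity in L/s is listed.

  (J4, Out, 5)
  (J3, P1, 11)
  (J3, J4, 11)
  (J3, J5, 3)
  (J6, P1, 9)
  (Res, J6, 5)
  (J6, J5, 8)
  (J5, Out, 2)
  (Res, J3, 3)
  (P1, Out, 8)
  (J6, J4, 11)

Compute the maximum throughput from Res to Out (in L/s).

Augment Res→J6→J5→Out: bottleneck 2, flow now 2.
Augment Res→J6→J4→Out: bottleneck 3, flow now 5.
Augment Res→J3→J4→Out: bottleneck 2, flow now 7.
Augment Res→J3→P1→Out: bottleneck 1, flow now 8.
No augmenting path remains; maximum flow = 8.
In the residual graph, reachable from Res: {Res}.
Min-cut edges: Res→J6 (5), Res→J3 (3); capacity 5 + 3 = 8.
This cut is saturated, so no flow can exceed 8.

8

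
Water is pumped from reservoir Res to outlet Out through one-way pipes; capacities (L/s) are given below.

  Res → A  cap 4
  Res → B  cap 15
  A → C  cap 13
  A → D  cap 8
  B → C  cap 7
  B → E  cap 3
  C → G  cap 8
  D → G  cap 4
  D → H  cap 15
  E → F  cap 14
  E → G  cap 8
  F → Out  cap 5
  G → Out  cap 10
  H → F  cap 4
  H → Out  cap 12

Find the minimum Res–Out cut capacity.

Augment Res→A→C→G→Out: bottleneck 4, flow now 4.
Augment Res→B→C→G→Out: bottleneck 4, flow now 8.
Augment Res→B→E→F→Out: bottleneck 3, flow now 11.
Augment Res→B→C→A→D→G→Out: bottleneck 2, flow now 13. (uses reverse residual edge)
Augment Res→B→C→A→D→H→Out: bottleneck 1, flow now 14. (uses reverse residual edge)
No augmenting path remains; maximum flow = 14.
By max-flow min-cut, the minimum cut capacity equals the max flow.
In the residual graph, reachable from Res: {Res, B}.
Min-cut edges: Res→A (4), B→C (7), B→E (3); capacity 4 + 7 + 3 = 14.

14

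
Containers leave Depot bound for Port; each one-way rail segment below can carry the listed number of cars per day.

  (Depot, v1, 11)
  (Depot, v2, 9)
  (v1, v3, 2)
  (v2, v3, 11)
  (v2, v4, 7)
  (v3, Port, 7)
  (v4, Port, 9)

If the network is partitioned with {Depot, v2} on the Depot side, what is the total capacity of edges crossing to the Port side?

Edges leaving {Depot, v2}: Depot→v1 (11), v2→v3 (11), v2→v4 (7).
Cut capacity = 11 + 11 + 7 = 29.

29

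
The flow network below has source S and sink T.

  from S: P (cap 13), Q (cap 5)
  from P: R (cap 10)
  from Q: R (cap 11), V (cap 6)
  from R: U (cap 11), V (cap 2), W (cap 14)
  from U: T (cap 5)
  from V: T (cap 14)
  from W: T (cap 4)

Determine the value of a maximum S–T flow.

15

Augment S→Q→V→T: bottleneck 5, flow now 5.
Augment S→P→R→U→T: bottleneck 5, flow now 10.
Augment S→P→R→V→T: bottleneck 2, flow now 12.
Augment S→P→R→W→T: bottleneck 3, flow now 15.
No augmenting path remains; maximum flow = 15.
In the residual graph, reachable from S: {S, P}.
Min-cut edges: S→Q (5), P→R (10); capacity 5 + 10 = 15.
This cut is saturated, so no flow can exceed 15.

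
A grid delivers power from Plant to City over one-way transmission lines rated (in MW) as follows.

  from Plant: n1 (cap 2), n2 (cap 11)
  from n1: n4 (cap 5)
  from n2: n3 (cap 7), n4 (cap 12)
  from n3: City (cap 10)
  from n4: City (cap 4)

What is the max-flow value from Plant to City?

11

Augment Plant→n1→n4→City: bottleneck 2, flow now 2.
Augment Plant→n2→n3→City: bottleneck 7, flow now 9.
Augment Plant→n2→n4→City: bottleneck 2, flow now 11.
No augmenting path remains; maximum flow = 11.
In the residual graph, reachable from Plant: {Plant, n1, n2, n4}.
Min-cut edges: n2→n3 (7), n4→City (4); capacity 7 + 4 = 11.
This cut is saturated, so no flow can exceed 11.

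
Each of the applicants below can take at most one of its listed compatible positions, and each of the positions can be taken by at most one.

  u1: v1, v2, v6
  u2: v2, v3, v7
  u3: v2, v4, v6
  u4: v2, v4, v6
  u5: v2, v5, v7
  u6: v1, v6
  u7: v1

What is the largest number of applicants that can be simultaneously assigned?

6

Unit-capacity flow: source→left, listed edges, right→sink; max matching = max flow.
Augmenting path u1→v1 (+1); matched 1.
Augmenting path u2→v2 (+1); matched 2.
Augmenting path u3→v4 (+1); matched 3.
Augmenting path u4→v6 (+1); matched 4.
Augmenting path u5→v5 (+1); matched 5.
Augmenting path u6→v1→u1→v2→u2→v3 (+1); matched 6.
No augmenting path remains; maximum matching = 6.
König certificate: {u2, u5, v1, v2, v4, v6} is a vertex cover of size 6 (every listed pair touches it), so no matching can be larger.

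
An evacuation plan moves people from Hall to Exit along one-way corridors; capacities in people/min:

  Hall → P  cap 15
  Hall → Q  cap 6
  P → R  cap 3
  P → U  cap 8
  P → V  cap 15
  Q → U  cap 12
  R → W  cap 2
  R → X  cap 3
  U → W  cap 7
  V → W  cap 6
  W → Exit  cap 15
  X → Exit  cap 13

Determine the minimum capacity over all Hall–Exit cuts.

Augment Hall→P→R→W→Exit: bottleneck 2, flow now 2.
Augment Hall→P→R→X→Exit: bottleneck 1, flow now 3.
Augment Hall→P→U→W→Exit: bottleneck 7, flow now 10.
Augment Hall→P→V→W→Exit: bottleneck 5, flow now 15.
Augment Hall→Q→U→P→V→W→Exit: bottleneck 1, flow now 16. (uses reverse residual edge)
No augmenting path remains; maximum flow = 16.
By max-flow min-cut, the minimum cut capacity equals the max flow.
In the residual graph, reachable from Hall: {Hall, P, Q, U, V}.
Min-cut edges: P→R (3), U→W (7), V→W (6); capacity 3 + 7 + 6 = 16.

16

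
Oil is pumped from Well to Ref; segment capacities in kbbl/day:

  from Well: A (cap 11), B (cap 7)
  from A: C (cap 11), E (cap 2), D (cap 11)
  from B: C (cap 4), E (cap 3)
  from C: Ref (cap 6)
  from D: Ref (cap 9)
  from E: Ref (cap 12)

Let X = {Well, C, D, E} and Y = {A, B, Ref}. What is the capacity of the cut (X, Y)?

45

Edges leaving {Well, C, D, E}: Well→A (11), Well→B (7), C→Ref (6), D→Ref (9), E→Ref (12).
Cut capacity = 11 + 7 + 6 + 9 + 12 = 45.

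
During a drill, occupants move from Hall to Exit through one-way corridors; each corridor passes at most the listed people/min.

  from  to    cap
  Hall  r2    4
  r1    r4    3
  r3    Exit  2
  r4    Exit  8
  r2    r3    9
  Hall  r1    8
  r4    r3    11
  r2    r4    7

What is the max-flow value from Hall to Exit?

7

Augment Hall→r1→r4→Exit: bottleneck 3, flow now 3.
Augment Hall→r2→r3→Exit: bottleneck 2, flow now 5.
Augment Hall→r2→r4→Exit: bottleneck 2, flow now 7.
No augmenting path remains; maximum flow = 7.
In the residual graph, reachable from Hall: {Hall, r1}.
Min-cut edges: Hall→r2 (4), r1→r4 (3); capacity 4 + 3 = 7.
This cut is saturated, so no flow can exceed 7.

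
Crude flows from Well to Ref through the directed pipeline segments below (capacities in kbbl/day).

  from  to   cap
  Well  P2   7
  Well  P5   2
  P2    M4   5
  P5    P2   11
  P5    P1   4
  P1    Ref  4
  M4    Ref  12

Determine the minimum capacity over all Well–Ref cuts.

7

Augment Well→P2→M4→Ref: bottleneck 5, flow now 5.
Augment Well→P5→P1→Ref: bottleneck 2, flow now 7.
No augmenting path remains; maximum flow = 7.
By max-flow min-cut, the minimum cut capacity equals the max flow.
In the residual graph, reachable from Well: {Well, P2}.
Min-cut edges: Well→P5 (2), P2→M4 (5); capacity 2 + 5 = 7.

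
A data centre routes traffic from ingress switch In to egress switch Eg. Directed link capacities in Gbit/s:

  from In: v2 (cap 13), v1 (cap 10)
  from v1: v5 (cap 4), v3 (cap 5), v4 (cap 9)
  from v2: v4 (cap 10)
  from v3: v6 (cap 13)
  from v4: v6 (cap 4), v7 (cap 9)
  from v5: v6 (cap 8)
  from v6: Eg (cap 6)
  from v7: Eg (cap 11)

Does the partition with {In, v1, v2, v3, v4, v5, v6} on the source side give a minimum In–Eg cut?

Yes — it is a minimum cut (capacity 15).

Given cut capacity: 9 + 6 = 15.
Augment In→v1→v3→v6→Eg: bottleneck 5, flow now 5.
Augment In→v1→v4→v6→Eg: bottleneck 1, flow now 6.
Augment In→v1→v4→v7→Eg: bottleneck 4, flow now 10.
Augment In→v2→v4→v7→Eg: bottleneck 5, flow now 15.
No augmenting path remains; maximum flow = 15.
Cut capacity 15 equals the max flow, so it is a minimum cut.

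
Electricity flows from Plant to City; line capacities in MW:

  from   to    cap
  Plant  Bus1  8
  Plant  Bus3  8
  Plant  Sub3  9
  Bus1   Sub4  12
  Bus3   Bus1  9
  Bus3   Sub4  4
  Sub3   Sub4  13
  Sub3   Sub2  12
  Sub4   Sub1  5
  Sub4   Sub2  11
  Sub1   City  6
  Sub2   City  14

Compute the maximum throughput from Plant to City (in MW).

19

Augment Plant→Sub3→Sub2→City: bottleneck 9, flow now 9.
Augment Plant→Bus1→Sub4→Sub1→City: bottleneck 5, flow now 14.
Augment Plant→Bus1→Sub4→Sub2→City: bottleneck 3, flow now 17.
Augment Plant→Bus3→Sub4→Sub2→City: bottleneck 2, flow now 19.
No augmenting path remains; maximum flow = 19.
In the residual graph, reachable from Plant: {Plant, Bus1, Bus3, Sub3, Sub4, Sub2}.
Min-cut edges: Sub4→Sub1 (5), Sub2→City (14); capacity 5 + 14 = 19.
This cut is saturated, so no flow can exceed 19.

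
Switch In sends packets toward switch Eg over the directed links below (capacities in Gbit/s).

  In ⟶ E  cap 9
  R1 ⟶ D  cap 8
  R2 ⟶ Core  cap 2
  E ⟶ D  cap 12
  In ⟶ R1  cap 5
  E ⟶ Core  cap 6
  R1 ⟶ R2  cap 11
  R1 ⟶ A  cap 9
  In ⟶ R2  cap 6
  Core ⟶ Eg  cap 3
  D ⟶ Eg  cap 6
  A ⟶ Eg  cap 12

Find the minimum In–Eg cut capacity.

Augment In→R2→Core→Eg: bottleneck 2, flow now 2.
Augment In→R1→A→Eg: bottleneck 5, flow now 7.
Augment In→E→Core→Eg: bottleneck 1, flow now 8.
Augment In→E→D→Eg: bottleneck 6, flow now 14.
No augmenting path remains; maximum flow = 14.
By max-flow min-cut, the minimum cut capacity equals the max flow.
In the residual graph, reachable from In: {In, R2, E, Core, D}.
Min-cut edges: In→R1 (5), Core→Eg (3), D→Eg (6); capacity 5 + 3 + 6 = 14.

14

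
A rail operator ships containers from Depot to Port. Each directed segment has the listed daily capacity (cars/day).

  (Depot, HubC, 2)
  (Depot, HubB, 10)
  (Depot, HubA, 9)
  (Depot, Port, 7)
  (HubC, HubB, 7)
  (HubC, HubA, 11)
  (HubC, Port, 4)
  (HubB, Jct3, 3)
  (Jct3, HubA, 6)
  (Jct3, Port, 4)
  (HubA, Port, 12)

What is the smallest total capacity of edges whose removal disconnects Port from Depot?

Augment Depot→Port: bottleneck 7, flow now 7.
Augment Depot→HubC→Port: bottleneck 2, flow now 9.
Augment Depot→HubA→Port: bottleneck 9, flow now 18.
Augment Depot→HubB→Jct3→Port: bottleneck 3, flow now 21.
No augmenting path remains; maximum flow = 21.
By max-flow min-cut, the minimum cut capacity equals the max flow.
In the residual graph, reachable from Depot: {Depot, HubB}.
Min-cut edges: Depot→HubC (2), Depot→HubA (9), Depot→Port (7), HubB→Jct3 (3); capacity 2 + 9 + 7 + 3 = 21.

21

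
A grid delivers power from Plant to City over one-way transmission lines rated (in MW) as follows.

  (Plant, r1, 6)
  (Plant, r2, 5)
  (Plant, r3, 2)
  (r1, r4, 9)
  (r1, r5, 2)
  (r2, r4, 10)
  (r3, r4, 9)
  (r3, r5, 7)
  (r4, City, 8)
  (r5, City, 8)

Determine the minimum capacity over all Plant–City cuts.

Augment Plant→r1→r4→City: bottleneck 6, flow now 6.
Augment Plant→r2→r4→City: bottleneck 2, flow now 8.
Augment Plant→r3→r5→City: bottleneck 2, flow now 10.
Augment Plant→r2→r4→r1→r5→City: bottleneck 2, flow now 12. (uses reverse residual edge)
No augmenting path remains; maximum flow = 12.
By max-flow min-cut, the minimum cut capacity equals the max flow.
In the residual graph, reachable from Plant: {Plant, r1, r2, r4}.
Min-cut edges: Plant→r3 (2), r1→r5 (2), r4→City (8); capacity 2 + 2 + 8 = 12.

12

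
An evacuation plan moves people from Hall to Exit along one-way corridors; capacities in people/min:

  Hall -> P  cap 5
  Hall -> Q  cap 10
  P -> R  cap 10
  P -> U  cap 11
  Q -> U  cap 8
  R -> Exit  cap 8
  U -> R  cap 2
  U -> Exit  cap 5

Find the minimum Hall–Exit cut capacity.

12

Augment Hall→P→R→Exit: bottleneck 5, flow now 5.
Augment Hall→Q→U→Exit: bottleneck 5, flow now 10.
Augment Hall→Q→U→R→Exit: bottleneck 2, flow now 12.
No augmenting path remains; maximum flow = 12.
By max-flow min-cut, the minimum cut capacity equals the max flow.
In the residual graph, reachable from Hall: {Hall, Q, U}.
Min-cut edges: Hall→P (5), U→R (2), U→Exit (5); capacity 5 + 2 + 5 = 12.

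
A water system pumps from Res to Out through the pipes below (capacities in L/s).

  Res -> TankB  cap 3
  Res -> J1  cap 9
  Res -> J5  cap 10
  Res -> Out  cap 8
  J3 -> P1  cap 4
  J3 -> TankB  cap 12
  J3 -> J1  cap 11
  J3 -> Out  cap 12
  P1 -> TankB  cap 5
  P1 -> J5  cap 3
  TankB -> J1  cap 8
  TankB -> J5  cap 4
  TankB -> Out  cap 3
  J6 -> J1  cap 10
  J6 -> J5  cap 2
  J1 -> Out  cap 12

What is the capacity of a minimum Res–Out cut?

Augment Res→Out: bottleneck 8, flow now 8.
Augment Res→TankB→Out: bottleneck 3, flow now 11.
Augment Res→J1→Out: bottleneck 9, flow now 20.
No augmenting path remains; maximum flow = 20.
By max-flow min-cut, the minimum cut capacity equals the max flow.
In the residual graph, reachable from Res: {Res, J5}.
Min-cut edges: Res→TankB (3), Res→J1 (9), Res→Out (8); capacity 3 + 9 + 8 = 20.

20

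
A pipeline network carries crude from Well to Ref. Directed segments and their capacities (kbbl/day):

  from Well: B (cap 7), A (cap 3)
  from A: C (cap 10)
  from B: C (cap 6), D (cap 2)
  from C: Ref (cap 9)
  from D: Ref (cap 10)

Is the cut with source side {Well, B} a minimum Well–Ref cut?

Given cut capacity: 3 + 6 + 2 = 11.
Augment Well→A→C→Ref: bottleneck 3, flow now 3.
Augment Well→B→C→Ref: bottleneck 6, flow now 9.
Augment Well→B→D→Ref: bottleneck 1, flow now 10.
No augmenting path remains; maximum flow = 10.
In the residual graph, reachable from Well: {Well}.
Min-cut edges: Well→A (3), Well→B (7); capacity 3 + 7 = 10.
Cut capacity 11 exceeds the max flow 10, so it is not minimum.

No — its capacity is 11, but the minimum cut has capacity 10.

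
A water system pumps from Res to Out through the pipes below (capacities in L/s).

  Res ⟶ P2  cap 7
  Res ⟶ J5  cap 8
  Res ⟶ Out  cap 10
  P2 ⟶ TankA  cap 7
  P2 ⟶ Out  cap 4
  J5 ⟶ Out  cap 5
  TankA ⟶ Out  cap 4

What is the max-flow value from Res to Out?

Augment Res→Out: bottleneck 10, flow now 10.
Augment Res→P2→Out: bottleneck 4, flow now 14.
Augment Res→J5→Out: bottleneck 5, flow now 19.
Augment Res→P2→TankA→Out: bottleneck 3, flow now 22.
No augmenting path remains; maximum flow = 22.
In the residual graph, reachable from Res: {Res, J5}.
Min-cut edges: Res→P2 (7), Res→Out (10), J5→Out (5); capacity 7 + 10 + 5 = 22.
This cut is saturated, so no flow can exceed 22.

22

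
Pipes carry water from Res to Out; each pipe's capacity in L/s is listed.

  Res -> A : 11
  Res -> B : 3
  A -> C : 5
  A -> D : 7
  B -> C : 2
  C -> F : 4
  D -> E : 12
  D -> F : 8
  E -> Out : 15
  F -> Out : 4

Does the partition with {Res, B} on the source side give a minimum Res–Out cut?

Given cut capacity: 11 + 2 = 13.
Augment Res→A→C→F→Out: bottleneck 4, flow now 4.
Augment Res→A→D→E→Out: bottleneck 7, flow now 11.
No augmenting path remains; maximum flow = 11.
In the residual graph, reachable from Res: {Res, A, B, C}.
Min-cut edges: A→D (7), C→F (4); capacity 7 + 4 = 11.
Cut capacity 13 exceeds the max flow 11, so it is not minimum.

No — its capacity is 13, but the minimum cut has capacity 11.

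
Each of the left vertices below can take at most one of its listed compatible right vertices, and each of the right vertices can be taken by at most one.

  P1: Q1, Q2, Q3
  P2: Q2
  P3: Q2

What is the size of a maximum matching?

2

Unit-capacity flow: source→left, listed edges, right→sink; max matching = max flow.
Augmenting path P1→Q1 (+1); matched 1.
Augmenting path P2→Q2 (+1); matched 2.
No augmenting path remains; maximum matching = 2.
König certificate: {P1, Q2} is a vertex cover of size 2 (every listed pair touches it), so no matching can be larger.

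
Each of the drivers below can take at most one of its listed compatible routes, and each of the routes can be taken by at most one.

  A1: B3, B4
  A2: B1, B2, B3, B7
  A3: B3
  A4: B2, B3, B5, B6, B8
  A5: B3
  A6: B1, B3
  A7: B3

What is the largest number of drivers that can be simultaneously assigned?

Unit-capacity flow: source→left, listed edges, right→sink; max matching = max flow.
Augmenting path A1→B3 (+1); matched 1.
Augmenting path A2→B1 (+1); matched 2.
Augmenting path A4→B2 (+1); matched 3.
Augmenting path A3→B3→A1→B4 (+1); matched 4.
Augmenting path A6→B1→A2→B7 (+1); matched 5.
No augmenting path remains; maximum matching = 5.
König certificate: {A1, A2, A4, A6, B3} is a vertex cover of size 5 (every listed pair touches it), so no matching can be larger.

5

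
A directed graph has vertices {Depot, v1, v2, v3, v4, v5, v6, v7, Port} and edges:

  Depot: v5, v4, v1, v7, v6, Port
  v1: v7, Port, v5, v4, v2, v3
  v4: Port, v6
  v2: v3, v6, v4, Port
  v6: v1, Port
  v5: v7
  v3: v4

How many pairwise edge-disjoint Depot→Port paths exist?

4

Assign every edge capacity 1; by Menger, the answer equals the max flow.
Path Depot→Port (+1); total 1.
Path Depot→v1→Port (+1); total 2.
Path Depot→v4→Port (+1); total 3.
Path Depot→v6→Port (+1); total 4.
No residual Depot→Port path; max flow = 4.
Certifying cut of size 4: {Depot→Port, Depot→v1, Depot→v4, Depot→v6}.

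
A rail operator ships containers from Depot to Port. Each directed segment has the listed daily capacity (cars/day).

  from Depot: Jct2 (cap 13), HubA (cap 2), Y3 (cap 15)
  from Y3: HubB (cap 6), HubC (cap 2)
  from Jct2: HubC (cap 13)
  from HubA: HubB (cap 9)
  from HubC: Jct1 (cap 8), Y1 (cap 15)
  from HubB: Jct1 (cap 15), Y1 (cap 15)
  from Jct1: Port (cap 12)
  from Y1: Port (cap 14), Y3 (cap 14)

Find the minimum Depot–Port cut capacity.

Augment Depot→Y3→HubC→Jct1→Port: bottleneck 2, flow now 2.
Augment Depot→Y3→HubB→Jct1→Port: bottleneck 6, flow now 8.
Augment Depot→Jct2→HubC→Jct1→Port: bottleneck 4, flow now 12.
Augment Depot→Jct2→HubC→Y1→Port: bottleneck 9, flow now 21.
Augment Depot→HubA→HubB→Y1→Port: bottleneck 2, flow now 23.
No augmenting path remains; maximum flow = 23.
By max-flow min-cut, the minimum cut capacity equals the max flow.
In the residual graph, reachable from Depot: {Depot, Y3}.
Min-cut edges: Depot→Jct2 (13), Depot→HubA (2), Y3→HubC (2), Y3→HubB (6); capacity 13 + 2 + 2 + 6 = 23.

23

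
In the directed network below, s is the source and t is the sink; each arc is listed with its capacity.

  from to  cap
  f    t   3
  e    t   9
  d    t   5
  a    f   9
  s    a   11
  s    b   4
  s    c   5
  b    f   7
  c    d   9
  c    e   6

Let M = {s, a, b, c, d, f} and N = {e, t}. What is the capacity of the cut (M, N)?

Edges leaving {s, a, b, c, d, f}: c→e (6), d→t (5), f→t (3).
Cut capacity = 6 + 5 + 3 = 14.

14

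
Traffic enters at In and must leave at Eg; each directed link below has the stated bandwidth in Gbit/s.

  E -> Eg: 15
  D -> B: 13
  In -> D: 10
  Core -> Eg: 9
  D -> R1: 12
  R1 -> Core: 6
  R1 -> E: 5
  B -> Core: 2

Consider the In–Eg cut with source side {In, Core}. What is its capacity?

Edges leaving {In, Core}: In→D (10), Core→Eg (9).
Cut capacity = 10 + 9 = 19.

19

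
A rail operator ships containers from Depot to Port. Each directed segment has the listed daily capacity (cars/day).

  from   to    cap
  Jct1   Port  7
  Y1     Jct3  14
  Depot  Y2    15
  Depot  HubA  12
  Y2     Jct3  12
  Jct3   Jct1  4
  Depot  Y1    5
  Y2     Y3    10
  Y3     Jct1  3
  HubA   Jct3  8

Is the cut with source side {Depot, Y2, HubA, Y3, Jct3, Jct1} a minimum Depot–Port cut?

No — its capacity is 12, but the minimum cut has capacity 7.

Given cut capacity: 5 + 7 = 12.
Augment Depot→Y2→Y3→Jct1→Port: bottleneck 3, flow now 3.
Augment Depot→Y2→Jct3→Jct1→Port: bottleneck 4, flow now 7.
No augmenting path remains; maximum flow = 7.
In the residual graph, reachable from Depot: {Depot, Y2, HubA, Y1, Y3, Jct3}.
Min-cut edges: Y3→Jct1 (3), Jct3→Jct1 (4); capacity 3 + 4 = 7.
Cut capacity 12 exceeds the max flow 7, so it is not minimum.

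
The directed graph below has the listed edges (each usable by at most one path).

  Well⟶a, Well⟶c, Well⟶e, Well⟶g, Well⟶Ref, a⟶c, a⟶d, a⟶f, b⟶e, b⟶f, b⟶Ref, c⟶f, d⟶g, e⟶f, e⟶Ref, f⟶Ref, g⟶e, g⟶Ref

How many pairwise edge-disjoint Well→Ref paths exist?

Assign every edge capacity 1; by Menger, the answer equals the max flow.
Path Well→Ref (+1); total 1.
Path Well→e→Ref (+1); total 2.
Path Well→g→Ref (+1); total 3.
Path Well→a→f→Ref (+1); total 4.
No residual Well→Ref path; max flow = 4.
Certifying cut of size 4: {Well→Ref, e→Ref, f→Ref, g→Ref}.

4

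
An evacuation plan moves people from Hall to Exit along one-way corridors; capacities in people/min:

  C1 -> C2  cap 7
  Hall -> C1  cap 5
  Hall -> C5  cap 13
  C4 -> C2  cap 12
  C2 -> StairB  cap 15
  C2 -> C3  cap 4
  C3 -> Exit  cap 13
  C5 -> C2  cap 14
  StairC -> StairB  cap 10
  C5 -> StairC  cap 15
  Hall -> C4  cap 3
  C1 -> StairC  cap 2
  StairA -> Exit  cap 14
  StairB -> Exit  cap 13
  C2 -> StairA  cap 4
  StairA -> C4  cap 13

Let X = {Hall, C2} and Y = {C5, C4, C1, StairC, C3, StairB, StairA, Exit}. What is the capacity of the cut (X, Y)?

44

Edges leaving {Hall, C2}: Hall→C5 (13), Hall→C4 (3), Hall→C1 (5), C2→C3 (4), C2→StairB (15), C2→StairA (4).
Cut capacity = 13 + 3 + 5 + 4 + 15 + 4 = 44.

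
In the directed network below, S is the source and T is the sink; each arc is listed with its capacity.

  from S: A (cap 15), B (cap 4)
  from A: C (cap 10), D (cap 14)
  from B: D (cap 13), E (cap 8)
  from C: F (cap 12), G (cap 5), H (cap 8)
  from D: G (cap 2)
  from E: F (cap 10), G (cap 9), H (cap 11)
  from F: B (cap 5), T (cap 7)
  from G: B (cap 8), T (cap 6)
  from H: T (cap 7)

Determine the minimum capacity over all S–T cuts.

16

Augment S→A→C→F→T: bottleneck 7, flow now 7.
Augment S→A→C→G→T: bottleneck 3, flow now 10.
Augment S→A→D→G→T: bottleneck 2, flow now 12.
Augment S→B→E→G→T: bottleneck 1, flow now 13.
Augment S→B→E→H→T: bottleneck 3, flow now 16.
No augmenting path remains; maximum flow = 16.
By max-flow min-cut, the minimum cut capacity equals the max flow.
In the residual graph, reachable from S: {S, A, D}.
Min-cut edges: S→B (4), A→C (10), D→G (2); capacity 4 + 10 + 2 = 16.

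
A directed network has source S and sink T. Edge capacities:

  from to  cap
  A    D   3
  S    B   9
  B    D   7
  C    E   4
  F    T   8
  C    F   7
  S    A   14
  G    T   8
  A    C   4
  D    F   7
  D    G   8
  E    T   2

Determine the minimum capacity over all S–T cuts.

14

Augment S→A→C→E→T: bottleneck 2, flow now 2.
Augment S→A→C→F→T: bottleneck 2, flow now 4.
Augment S→A→D→F→T: bottleneck 3, flow now 7.
Augment S→B→D→F→T: bottleneck 3, flow now 10.
Augment S→B→D→G→T: bottleneck 4, flow now 14.
No augmenting path remains; maximum flow = 14.
By max-flow min-cut, the minimum cut capacity equals the max flow.
In the residual graph, reachable from S: {S, A, B}.
Min-cut edges: A→C (4), A→D (3), B→D (7); capacity 4 + 3 + 7 = 14.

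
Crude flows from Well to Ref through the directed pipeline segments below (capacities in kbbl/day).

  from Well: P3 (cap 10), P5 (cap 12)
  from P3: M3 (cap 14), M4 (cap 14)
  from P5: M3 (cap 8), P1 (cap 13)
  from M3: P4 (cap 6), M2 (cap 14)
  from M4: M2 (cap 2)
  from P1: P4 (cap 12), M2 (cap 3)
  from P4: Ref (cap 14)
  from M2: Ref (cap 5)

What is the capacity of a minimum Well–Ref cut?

Augment Well→P3→M3→P4→Ref: bottleneck 6, flow now 6.
Augment Well→P3→M3→M2→Ref: bottleneck 4, flow now 10.
Augment Well→P5→M3→M2→Ref: bottleneck 1, flow now 11.
Augment Well→P5→P1→P4→Ref: bottleneck 8, flow now 19.
No augmenting path remains; maximum flow = 19.
By max-flow min-cut, the minimum cut capacity equals the max flow.
In the residual graph, reachable from Well: {Well, P3, P5, M3, M4, P1, P4, M2}.
Min-cut edges: P4→Ref (14), M2→Ref (5); capacity 14 + 5 = 19.

19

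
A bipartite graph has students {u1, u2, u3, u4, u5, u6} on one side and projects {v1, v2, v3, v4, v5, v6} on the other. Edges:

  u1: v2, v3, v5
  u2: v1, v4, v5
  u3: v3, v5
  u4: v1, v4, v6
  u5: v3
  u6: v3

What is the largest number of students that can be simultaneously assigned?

5

Unit-capacity flow: source→left, listed edges, right→sink; max matching = max flow.
Augmenting path u1→v2 (+1); matched 1.
Augmenting path u2→v1 (+1); matched 2.
Augmenting path u3→v3 (+1); matched 3.
Augmenting path u4→v4 (+1); matched 4.
Augmenting path u5→v3→u3→v5 (+1); matched 5.
No augmenting path remains; maximum matching = 5.
König certificate: {u1, u2, u3, u4, v3} is a vertex cover of size 5 (every listed pair touches it), so no matching can be larger.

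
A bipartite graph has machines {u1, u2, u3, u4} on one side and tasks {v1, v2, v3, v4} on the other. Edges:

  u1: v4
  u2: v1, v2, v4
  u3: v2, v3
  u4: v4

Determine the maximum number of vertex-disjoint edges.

Unit-capacity flow: source→left, listed edges, right→sink; max matching = max flow.
Augmenting path u1→v4 (+1); matched 1.
Augmenting path u2→v1 (+1); matched 2.
Augmenting path u3→v2 (+1); matched 3.
No augmenting path remains; maximum matching = 3.
König certificate: {u2, u3, v4} is a vertex cover of size 3 (every listed pair touches it), so no matching can be larger.

3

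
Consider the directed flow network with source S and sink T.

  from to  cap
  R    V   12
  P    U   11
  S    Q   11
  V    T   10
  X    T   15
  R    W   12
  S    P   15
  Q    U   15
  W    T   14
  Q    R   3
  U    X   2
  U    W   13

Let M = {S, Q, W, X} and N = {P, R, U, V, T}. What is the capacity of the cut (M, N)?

Edges leaving {S, Q, W, X}: S→P (15), Q→R (3), Q→U (15), W→T (14), X→T (15).
Cut capacity = 15 + 3 + 15 + 14 + 15 = 62.

62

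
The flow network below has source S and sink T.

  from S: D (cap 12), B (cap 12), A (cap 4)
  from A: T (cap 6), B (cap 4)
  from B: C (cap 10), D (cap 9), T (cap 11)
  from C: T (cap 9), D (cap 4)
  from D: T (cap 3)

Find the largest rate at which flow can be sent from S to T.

19

Augment S→A→T: bottleneck 4, flow now 4.
Augment S→B→T: bottleneck 11, flow now 15.
Augment S→D→T: bottleneck 3, flow now 18.
Augment S→B→C→T: bottleneck 1, flow now 19.
No augmenting path remains; maximum flow = 19.
In the residual graph, reachable from S: {S, D}.
Min-cut edges: S→A (4), S→B (12), D→T (3); capacity 4 + 12 + 3 = 19.
This cut is saturated, so no flow can exceed 19.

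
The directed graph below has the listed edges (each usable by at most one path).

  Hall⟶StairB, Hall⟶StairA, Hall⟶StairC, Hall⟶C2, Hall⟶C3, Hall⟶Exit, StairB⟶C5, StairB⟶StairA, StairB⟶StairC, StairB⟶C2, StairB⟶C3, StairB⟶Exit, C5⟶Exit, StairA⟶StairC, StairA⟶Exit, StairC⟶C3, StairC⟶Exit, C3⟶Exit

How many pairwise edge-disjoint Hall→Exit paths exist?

Assign every edge capacity 1; by Menger, the answer equals the max flow.
Path Hall→Exit (+1); total 1.
Path Hall→StairB→Exit (+1); total 2.
Path Hall→StairA→Exit (+1); total 3.
Path Hall→StairC→Exit (+1); total 4.
Path Hall→C3→Exit (+1); total 5.
No residual Hall→Exit path; max flow = 5.
Certifying cut of size 5: {Hall→C3, Hall→Exit, Hall→StairA, Hall→StairB, Hall→StairC}.

5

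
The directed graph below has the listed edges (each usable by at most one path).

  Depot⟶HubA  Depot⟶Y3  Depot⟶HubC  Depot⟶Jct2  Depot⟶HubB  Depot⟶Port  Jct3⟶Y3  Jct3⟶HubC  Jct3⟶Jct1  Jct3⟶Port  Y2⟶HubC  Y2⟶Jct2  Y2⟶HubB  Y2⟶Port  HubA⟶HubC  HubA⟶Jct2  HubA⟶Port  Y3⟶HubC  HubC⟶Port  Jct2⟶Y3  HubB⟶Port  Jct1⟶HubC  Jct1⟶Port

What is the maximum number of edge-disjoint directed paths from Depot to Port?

4

Assign every edge capacity 1; by Menger, the answer equals the max flow.
Path Depot→Port (+1); total 1.
Path Depot→HubA→Port (+1); total 2.
Path Depot→HubC→Port (+1); total 3.
Path Depot→HubB→Port (+1); total 4.
No residual Depot→Port path; max flow = 4.
Certifying cut of size 4: {Depot→HubA, Depot→HubB, Depot→Port, HubC→Port}.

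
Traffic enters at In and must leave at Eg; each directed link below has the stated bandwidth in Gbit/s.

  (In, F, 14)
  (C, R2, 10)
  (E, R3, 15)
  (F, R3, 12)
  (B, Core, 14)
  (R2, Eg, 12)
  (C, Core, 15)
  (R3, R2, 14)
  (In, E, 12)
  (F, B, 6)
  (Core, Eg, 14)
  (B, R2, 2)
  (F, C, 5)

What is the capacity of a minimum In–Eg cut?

Augment In→F→C→R2→Eg: bottleneck 5, flow now 5.
Augment In→F→R3→R2→Eg: bottleneck 7, flow now 12.
Augment In→F→B→Core→Eg: bottleneck 2, flow now 14.
Augment In→E→R3→F→B→Core→Eg: bottleneck 4, flow now 18. (uses reverse residual edge)
Augment In→E→R3→R2→C→Core→Eg: bottleneck 5, flow now 23. (uses reverse residual edge)
No augmenting path remains; maximum flow = 23.
By max-flow min-cut, the minimum cut capacity equals the max flow.
In the residual graph, reachable from In: {In, F, E, R3, R2}.
Min-cut edges: F→C (5), F→B (6), R2→Eg (12); capacity 5 + 6 + 12 = 23.

23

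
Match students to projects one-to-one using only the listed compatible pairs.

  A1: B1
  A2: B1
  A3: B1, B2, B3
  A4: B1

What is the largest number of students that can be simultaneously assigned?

Unit-capacity flow: source→left, listed edges, right→sink; max matching = max flow.
Augmenting path A1→B1 (+1); matched 1.
Augmenting path A3→B2 (+1); matched 2.
No augmenting path remains; maximum matching = 2.
König certificate: {A3, B1} is a vertex cover of size 2 (every listed pair touches it), so no matching can be larger.

2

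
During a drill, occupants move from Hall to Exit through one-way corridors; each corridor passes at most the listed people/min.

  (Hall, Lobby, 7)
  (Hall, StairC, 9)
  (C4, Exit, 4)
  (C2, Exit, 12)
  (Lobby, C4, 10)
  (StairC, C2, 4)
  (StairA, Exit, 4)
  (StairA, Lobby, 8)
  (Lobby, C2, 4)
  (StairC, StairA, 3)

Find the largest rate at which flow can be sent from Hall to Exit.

Augment Hall→Lobby→C2→Exit: bottleneck 4, flow now 4.
Augment Hall→Lobby→C4→Exit: bottleneck 3, flow now 7.
Augment Hall→StairC→C2→Exit: bottleneck 4, flow now 11.
Augment Hall→StairC→StairA→Exit: bottleneck 3, flow now 14.
No augmenting path remains; maximum flow = 14.
In the residual graph, reachable from Hall: {Hall, StairC}.
Min-cut edges: Hall→Lobby (7), StairC→C2 (4), StairC→StairA (3); capacity 7 + 4 + 3 = 14.
This cut is saturated, so no flow can exceed 14.

14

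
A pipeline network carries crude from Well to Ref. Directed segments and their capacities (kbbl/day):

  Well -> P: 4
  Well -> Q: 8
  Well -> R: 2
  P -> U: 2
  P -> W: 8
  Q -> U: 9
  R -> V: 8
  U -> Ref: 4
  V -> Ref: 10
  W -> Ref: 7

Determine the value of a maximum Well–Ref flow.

Augment Well→P→U→Ref: bottleneck 2, flow now 2.
Augment Well→P→W→Ref: bottleneck 2, flow now 4.
Augment Well→Q→U→Ref: bottleneck 2, flow now 6.
Augment Well→R→V→Ref: bottleneck 2, flow now 8.
Augment Well→Q→U→P→W→Ref: bottleneck 2, flow now 10. (uses reverse residual edge)
No augmenting path remains; maximum flow = 10.
In the residual graph, reachable from Well: {Well, Q, U}.
Min-cut edges: Well→P (4), Well→R (2), U→Ref (4); capacity 4 + 2 + 4 = 10.
This cut is saturated, so no flow can exceed 10.

10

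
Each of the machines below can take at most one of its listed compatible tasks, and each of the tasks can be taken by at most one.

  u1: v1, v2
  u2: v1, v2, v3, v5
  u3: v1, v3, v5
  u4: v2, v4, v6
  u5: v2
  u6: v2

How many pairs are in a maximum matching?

5

Unit-capacity flow: source→left, listed edges, right→sink; max matching = max flow.
Augmenting path u1→v1 (+1); matched 1.
Augmenting path u2→v2 (+1); matched 2.
Augmenting path u3→v3 (+1); matched 3.
Augmenting path u4→v4 (+1); matched 4.
Augmenting path u5→v2→u2→v5 (+1); matched 5.
No augmenting path remains; maximum matching = 5.
König certificate: {u1, u2, u3, u4, v2} is a vertex cover of size 5 (every listed pair touches it), so no matching can be larger.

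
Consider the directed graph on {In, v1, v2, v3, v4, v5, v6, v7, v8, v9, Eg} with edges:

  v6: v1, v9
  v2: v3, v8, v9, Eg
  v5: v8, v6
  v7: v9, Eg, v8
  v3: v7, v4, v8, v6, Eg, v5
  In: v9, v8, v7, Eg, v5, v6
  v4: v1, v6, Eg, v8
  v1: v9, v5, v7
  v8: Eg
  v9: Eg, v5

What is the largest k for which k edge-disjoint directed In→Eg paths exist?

4

Assign every edge capacity 1; by Menger, the answer equals the max flow.
Path In→Eg (+1); total 1.
Path In→v7→Eg (+1); total 2.
Path In→v8→Eg (+1); total 3.
Path In→v9→Eg (+1); total 4.
No residual In→Eg path; max flow = 4.
Certifying cut of size 4: {In→Eg, v7→Eg, v8→Eg, v9→Eg}.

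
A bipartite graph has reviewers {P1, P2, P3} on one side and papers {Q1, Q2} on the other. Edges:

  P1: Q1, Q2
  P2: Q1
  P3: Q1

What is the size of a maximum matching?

Unit-capacity flow: source→left, listed edges, right→sink; max matching = max flow.
Augmenting path P1→Q1 (+1); matched 1.
Augmenting path P2→Q1→P1→Q2 (+1); matched 2.
No augmenting path remains; maximum matching = 2.
König certificate: {P1, Q1} is a vertex cover of size 2 (every listed pair touches it), so no matching can be larger.

2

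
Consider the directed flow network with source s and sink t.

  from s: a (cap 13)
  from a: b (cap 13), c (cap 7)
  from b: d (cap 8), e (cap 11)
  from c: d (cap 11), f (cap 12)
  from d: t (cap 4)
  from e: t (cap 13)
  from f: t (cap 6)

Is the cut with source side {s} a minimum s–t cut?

Given cut capacity: 13 = 13.
Augment s→a→b→d→t: bottleneck 4, flow now 4.
Augment s→a→b→e→t: bottleneck 9, flow now 13.
No augmenting path remains; maximum flow = 13.
Cut capacity 13 equals the max flow, so it is a minimum cut.

Yes — it is a minimum cut (capacity 13).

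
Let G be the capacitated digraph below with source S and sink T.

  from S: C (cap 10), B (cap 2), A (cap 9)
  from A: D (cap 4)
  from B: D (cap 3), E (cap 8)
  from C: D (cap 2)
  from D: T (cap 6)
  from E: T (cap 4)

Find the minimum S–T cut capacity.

8

Augment S→A→D→T: bottleneck 4, flow now 4.
Augment S→B→D→T: bottleneck 2, flow now 6.
Augment S→C→D→B→E→T: bottleneck 2, flow now 8. (uses reverse residual edge)
No augmenting path remains; maximum flow = 8.
By max-flow min-cut, the minimum cut capacity equals the max flow.
In the residual graph, reachable from S: {S, A, C}.
Min-cut edges: S→B (2), A→D (4), C→D (2); capacity 2 + 4 + 2 = 8.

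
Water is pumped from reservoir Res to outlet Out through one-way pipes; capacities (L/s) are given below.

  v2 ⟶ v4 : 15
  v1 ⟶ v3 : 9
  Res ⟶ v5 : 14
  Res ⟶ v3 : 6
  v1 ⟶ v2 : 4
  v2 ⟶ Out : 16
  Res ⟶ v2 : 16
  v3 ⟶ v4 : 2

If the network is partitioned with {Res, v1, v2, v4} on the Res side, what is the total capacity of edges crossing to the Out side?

Edges leaving {Res, v1, v2, v4}: Res→v3 (6), Res→v5 (14), v1→v3 (9), v2→Out (16).
Cut capacity = 6 + 14 + 9 + 16 = 45.

45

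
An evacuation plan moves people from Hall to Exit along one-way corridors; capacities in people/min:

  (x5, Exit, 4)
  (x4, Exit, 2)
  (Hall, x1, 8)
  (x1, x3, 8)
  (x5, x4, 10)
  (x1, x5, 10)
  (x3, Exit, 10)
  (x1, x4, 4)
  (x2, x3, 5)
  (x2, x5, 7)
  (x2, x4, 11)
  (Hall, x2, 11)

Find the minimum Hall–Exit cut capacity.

Augment Hall→x1→x3→Exit: bottleneck 8, flow now 8.
Augment Hall→x2→x3→Exit: bottleneck 2, flow now 10.
Augment Hall→x2→x4→Exit: bottleneck 2, flow now 12.
Augment Hall→x2→x5→Exit: bottleneck 4, flow now 16.
No augmenting path remains; maximum flow = 16.
By max-flow min-cut, the minimum cut capacity equals the max flow.
In the residual graph, reachable from Hall: {Hall, x1, x2, x3, x4, x5}.
Min-cut edges: x3→Exit (10), x4→Exit (2), x5→Exit (4); capacity 10 + 2 + 4 = 16.

16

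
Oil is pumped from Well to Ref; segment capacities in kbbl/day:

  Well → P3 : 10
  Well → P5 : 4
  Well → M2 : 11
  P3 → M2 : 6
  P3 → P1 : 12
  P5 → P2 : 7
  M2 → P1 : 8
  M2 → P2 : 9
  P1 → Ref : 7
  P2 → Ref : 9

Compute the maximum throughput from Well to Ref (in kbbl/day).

16

Augment Well→P3→P1→Ref: bottleneck 7, flow now 7.
Augment Well→P5→P2→Ref: bottleneck 4, flow now 11.
Augment Well→M2→P2→Ref: bottleneck 5, flow now 16.
No augmenting path remains; maximum flow = 16.
In the residual graph, reachable from Well: {Well, P3, P5, M2, P1, P2}.
Min-cut edges: P1→Ref (7), P2→Ref (9); capacity 7 + 9 = 16.
This cut is saturated, so no flow can exceed 16.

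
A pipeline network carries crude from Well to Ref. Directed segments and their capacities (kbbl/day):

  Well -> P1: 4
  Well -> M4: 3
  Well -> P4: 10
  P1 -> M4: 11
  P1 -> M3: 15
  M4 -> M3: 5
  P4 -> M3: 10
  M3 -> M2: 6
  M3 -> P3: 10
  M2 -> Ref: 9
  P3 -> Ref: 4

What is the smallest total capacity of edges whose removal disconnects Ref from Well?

10

Augment Well→P1→M3→M2→Ref: bottleneck 4, flow now 4.
Augment Well→M4→M3→M2→Ref: bottleneck 2, flow now 6.
Augment Well→M4→M3→P3→Ref: bottleneck 1, flow now 7.
Augment Well→P4→M3→P3→Ref: bottleneck 3, flow now 10.
No augmenting path remains; maximum flow = 10.
By max-flow min-cut, the minimum cut capacity equals the max flow.
In the residual graph, reachable from Well: {Well, P1, M4, P4, M3, P3}.
Min-cut edges: M3→M2 (6), P3→Ref (4); capacity 6 + 4 = 10.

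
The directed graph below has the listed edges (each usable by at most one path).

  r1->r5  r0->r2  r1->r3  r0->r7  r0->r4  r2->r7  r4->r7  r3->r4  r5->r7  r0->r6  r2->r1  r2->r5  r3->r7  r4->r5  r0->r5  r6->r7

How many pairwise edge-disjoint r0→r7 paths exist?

Assign every edge capacity 1; by Menger, the answer equals the max flow.
Path r0→r7 (+1); total 1.
Path r0→r2→r7 (+1); total 2.
Path r0→r4→r7 (+1); total 3.
Path r0→r5→r7 (+1); total 4.
Path r0→r6→r7 (+1); total 5.
No residual r0→r7 path; max flow = 5.
Certifying cut of size 5: {r0→r2, r0→r4, r0→r5, r0→r6, r0→r7}.

5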